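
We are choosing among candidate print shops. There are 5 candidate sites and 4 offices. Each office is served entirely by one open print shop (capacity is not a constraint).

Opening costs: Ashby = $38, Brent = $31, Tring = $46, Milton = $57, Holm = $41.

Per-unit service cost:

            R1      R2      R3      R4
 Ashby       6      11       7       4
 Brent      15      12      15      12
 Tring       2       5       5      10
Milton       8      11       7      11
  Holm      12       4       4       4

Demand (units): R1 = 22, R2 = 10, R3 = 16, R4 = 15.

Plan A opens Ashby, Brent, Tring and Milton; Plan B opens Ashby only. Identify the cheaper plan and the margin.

Plan A is cheaper by 46.

Plan A: {Ashby, Brent, Tring, Milton}: R1→Tring 2·22=44, R2→Tring 5·10=50, R3→Tring 5·16=80, R4→Ashby 4·15=60. Service 234; fixed 172; total 406.
Plan B: {Ashby}: R1→Ashby 6·22=132, R2→Ashby 11·10=110, R3→Ashby 7·16=112, R4→Ashby 4·15=60. Service 414; fixed 38; total 452.
Difference: |406 − 452| = 46.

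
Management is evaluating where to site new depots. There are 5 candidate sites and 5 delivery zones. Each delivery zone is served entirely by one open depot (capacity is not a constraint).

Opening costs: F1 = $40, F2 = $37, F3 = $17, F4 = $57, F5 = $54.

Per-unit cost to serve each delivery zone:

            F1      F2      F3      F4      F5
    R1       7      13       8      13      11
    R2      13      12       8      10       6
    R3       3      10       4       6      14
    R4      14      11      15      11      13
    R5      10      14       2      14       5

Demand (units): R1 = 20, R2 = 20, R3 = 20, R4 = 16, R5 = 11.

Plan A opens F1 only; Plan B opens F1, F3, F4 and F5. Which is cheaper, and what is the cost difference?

Plan A: {F1}: R1→F1 7·20=140, R2→F1 13·20=260, R3→F1 3·20=60, R4→F1 14·16=224, R5→F1 10·11=110. Service 794; fixed 40; total 834.
Plan B: {F1, F3, F4, F5}: R1→F1 7·20=140, R2→F5 6·20=120, R3→F1 3·20=60, R4→F4 11·16=176, R5→F3 2·11=22. Service 518; fixed 168; total 686.
Difference: |834 − 686| = 148.

Plan B is cheaper by 148.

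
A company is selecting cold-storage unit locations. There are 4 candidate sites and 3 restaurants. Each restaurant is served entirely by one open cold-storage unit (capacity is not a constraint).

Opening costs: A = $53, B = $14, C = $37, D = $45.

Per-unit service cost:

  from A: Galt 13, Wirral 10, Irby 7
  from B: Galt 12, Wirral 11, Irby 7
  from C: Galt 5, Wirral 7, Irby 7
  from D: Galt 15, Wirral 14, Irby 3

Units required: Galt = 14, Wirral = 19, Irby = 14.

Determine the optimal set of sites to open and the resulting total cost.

Open C and D; minimum total cost 327.

For any fixed open set, each restaurant goes to its cheapest open site; total = fixed + service.
{C, D}: Galt→C 5·14=70, Wirral→C 7·19=133, Irby→D 3·14=42. Service 245; fixed 82; total 327.
{C}: service 301 + fixed 37 = 338
{B, C, D}: service 245 + fixed 96 = 341
{A, B, C, D}: Galt→C 5·14=70, Wirral→C 7·19=133, Irby→D 3·14=42. Service 245; fixed 149; total 394.
No other subset beats 327.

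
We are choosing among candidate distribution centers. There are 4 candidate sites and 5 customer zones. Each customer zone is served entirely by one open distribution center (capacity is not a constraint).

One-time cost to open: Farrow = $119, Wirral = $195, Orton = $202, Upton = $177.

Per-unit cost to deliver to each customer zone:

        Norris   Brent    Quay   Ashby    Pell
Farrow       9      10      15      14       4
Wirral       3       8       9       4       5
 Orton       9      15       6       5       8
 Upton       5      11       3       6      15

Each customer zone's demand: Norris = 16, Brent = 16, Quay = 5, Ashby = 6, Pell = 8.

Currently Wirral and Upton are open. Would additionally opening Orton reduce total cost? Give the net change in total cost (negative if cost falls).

Current service cost with {Wirral, Upton}: 255.
Adding Orton: each customer zone re-picks its cheapest; new service cost 255, saving 0.
Extra fixed cost: 202. Net change = 202 − 0 = 202.
(Totals: 627 → 829.)

No — net change +202 (cost rises by 202).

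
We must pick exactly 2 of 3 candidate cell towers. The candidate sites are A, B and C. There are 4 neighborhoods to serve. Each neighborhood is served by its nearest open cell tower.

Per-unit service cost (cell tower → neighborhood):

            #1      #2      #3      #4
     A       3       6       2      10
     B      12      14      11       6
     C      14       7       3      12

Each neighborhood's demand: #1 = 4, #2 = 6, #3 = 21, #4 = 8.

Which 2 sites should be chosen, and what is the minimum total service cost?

With exactly 2 open, each neighborhood uses its cheapest among the chosen.
{A, B}: #1→A 3·4=12, #2→A 6·6=36, #3→A 2·21=42, #4→B 6·8=48. Service cost 138.
{A, C}: service cost 170
{B, C}: service cost 201
Among all 3 size-2 choices, {A, B} is lowest.

Choose A and B; total service cost 138.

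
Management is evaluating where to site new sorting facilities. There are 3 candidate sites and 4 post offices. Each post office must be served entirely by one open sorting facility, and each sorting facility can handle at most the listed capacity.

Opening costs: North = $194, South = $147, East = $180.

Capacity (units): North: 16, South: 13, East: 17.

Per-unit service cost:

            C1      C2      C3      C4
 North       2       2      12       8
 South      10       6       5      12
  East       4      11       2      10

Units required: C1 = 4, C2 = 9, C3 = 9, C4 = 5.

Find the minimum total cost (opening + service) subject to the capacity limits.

Open {North, East}: C1→East 4·4=16, C2→North 2·9=18, C3→East 2·9=18, C4→North 8·5=40.
Loads: North carries 14/16, East carries 13/17. Service 92; fixed 374; total 466.
Next best feasible plan costs 468.

Minimum total cost: 466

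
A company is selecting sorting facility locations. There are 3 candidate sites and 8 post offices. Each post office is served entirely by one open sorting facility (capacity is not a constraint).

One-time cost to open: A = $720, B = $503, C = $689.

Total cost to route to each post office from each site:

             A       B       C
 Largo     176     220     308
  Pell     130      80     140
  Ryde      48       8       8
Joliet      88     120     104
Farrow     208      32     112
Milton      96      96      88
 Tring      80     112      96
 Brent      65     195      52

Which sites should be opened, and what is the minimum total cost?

Open B only; minimum total cost 1366.

For any fixed open set, each post office goes to its cheapest open site; total = fixed + service.
{B}: Largo→B 220, Pell→B 80, Ryde→B 8, Joliet→B 120, Farrow→B 32, Milton→B 96, Tring→B 112, Brent→B 195. Service 863; fixed 503; total 1366.
{C}: Largo→C 308, Pell→C 140, Ryde→C 8, Joliet→C 104, Farrow→C 112, Milton→C 88, Tring→C 96, Brent→C 52. Service 908; fixed 689; total 1597.
{A}: Largo→A 176, Pell→A 130, Ryde→A 48, Joliet→A 88, Farrow→A 208, Milton→A 96, Tring→A 80, Brent→A 65. Service 891; fixed 720; total 1611.
{A, B, C}: service 604 + fixed 1912 = 2516
No other subset beats 1366.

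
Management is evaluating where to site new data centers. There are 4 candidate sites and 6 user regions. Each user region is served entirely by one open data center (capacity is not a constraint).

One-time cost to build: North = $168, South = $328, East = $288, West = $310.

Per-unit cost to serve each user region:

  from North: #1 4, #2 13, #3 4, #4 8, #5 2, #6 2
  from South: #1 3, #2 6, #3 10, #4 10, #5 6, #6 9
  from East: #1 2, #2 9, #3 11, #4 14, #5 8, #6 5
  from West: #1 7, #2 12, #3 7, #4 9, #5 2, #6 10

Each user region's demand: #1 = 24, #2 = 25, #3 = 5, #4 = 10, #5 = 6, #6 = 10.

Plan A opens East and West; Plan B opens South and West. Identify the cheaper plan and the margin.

Plan A is cheaper by 29.

Plan A: {East, West}: #1→East 2·24=48, #2→East 9·25=225, #3→West 7·5=35, #4→West 9·10=90, #5→West 2·6=12, #6→East 5·10=50. Service 460; fixed 598; total 1058.
Plan B: {South, West}: #1→South 3·24=72, #2→South 6·25=150, #3→West 7·5=35, #4→West 9·10=90, #5→West 2·6=12, #6→South 9·10=90. Service 449; fixed 638; total 1087.
Difference: |1058 − 1087| = 29.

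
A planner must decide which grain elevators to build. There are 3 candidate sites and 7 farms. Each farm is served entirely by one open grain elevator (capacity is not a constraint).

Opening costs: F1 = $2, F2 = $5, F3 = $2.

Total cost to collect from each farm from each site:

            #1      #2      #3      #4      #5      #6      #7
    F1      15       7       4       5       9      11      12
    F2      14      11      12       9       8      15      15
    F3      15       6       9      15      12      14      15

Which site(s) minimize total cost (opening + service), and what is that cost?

For any fixed open set, each farm goes to its cheapest open site; total = fixed + service.
{F1}: #1→F1 15, #2→F1 7, #3→F1 4, #4→F1 5, #5→F1 9, #6→F1 11, #7→F1 12. Service 63; fixed 2; total 65.
{F1, F3}: service 62 + fixed 4 = 66
{F1, F2}: service 61 + fixed 7 = 68
{F1, F2, F3}: #1→F2 14, #2→F3 6, #3→F1 4, #4→F1 5, #5→F2 8, #6→F1 11, #7→F1 12. Service 60; fixed 9; total 69.
No other subset beats 65.

Open F1 only; minimum total cost 65.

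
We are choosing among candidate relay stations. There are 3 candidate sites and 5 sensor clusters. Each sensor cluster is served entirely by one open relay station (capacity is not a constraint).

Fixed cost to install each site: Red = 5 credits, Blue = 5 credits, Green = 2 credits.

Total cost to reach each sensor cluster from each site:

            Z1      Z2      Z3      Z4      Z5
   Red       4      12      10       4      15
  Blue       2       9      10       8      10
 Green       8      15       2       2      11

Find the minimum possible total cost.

For any fixed open set, each sensor cluster goes to its cheapest open site; total = fixed + service.
{Blue, Green}: Z1→Blue 2, Z2→Blue 9, Z3→Green 2, Z4→Green 2, Z5→Blue 10. Service 25; fixed 7; total 32.
{Red, Blue, Green}: service 25 + fixed 12 = 37
{Red, Green}: service 31 + fixed 7 = 38
{Green}: service 38 + fixed 2 = 40
No other subset beats 32.

Minimum total cost: 32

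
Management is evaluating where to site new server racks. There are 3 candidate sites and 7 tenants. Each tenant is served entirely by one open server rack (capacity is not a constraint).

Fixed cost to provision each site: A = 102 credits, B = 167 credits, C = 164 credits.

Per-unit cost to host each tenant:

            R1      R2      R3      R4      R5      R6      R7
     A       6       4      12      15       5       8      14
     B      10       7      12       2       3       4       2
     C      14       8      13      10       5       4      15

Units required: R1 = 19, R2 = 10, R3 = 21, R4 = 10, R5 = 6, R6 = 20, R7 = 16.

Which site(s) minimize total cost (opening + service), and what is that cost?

For any fixed open set, each tenant goes to its cheapest open site; total = fixed + service.
{A, B}: R1→A 6·19=114, R2→A 4·10=40, R3→A 12·21=252, R4→B 2·10=20, R5→B 3·6=18, R6→B 4·20=80, R7→B 2·16=32. Service 556; fixed 269; total 825.
{B}: service 662 + fixed 167 = 829
{A, B, C}: service 556 + fixed 433 = 989
{A}: service 970 + fixed 102 = 1072
No other subset beats 825.

Open A and B; minimum total cost 825.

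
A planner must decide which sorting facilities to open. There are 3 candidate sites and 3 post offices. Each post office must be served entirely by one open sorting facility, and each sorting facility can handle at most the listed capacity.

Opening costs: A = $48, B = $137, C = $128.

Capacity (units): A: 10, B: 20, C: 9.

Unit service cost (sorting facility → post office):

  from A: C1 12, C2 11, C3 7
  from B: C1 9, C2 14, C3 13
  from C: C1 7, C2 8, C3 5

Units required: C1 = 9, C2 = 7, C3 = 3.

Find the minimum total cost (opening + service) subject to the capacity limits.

Minimum total cost: 337

Open {A, C}: C1→C 7·9=63, C2→A 11·7=77, C3→A 7·3=21.
Loads: A carries 10/10, C carries 9/9. Service 161; fixed 176; total 337.
Next best feasible plan costs 355.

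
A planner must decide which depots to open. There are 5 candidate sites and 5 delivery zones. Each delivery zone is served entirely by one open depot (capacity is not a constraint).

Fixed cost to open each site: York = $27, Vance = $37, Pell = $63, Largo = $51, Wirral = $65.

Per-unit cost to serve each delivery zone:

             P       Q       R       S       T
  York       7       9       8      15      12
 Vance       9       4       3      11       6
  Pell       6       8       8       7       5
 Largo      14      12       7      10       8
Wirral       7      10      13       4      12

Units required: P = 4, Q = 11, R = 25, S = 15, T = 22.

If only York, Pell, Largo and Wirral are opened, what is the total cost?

Each delivery zone is assigned to its cheapest site among the open ones.
{York, Pell, Largo, Wirral}: P→Pell 6·4=24, Q→Pell 8·11=88, R→Largo 7·25=175, S→Wirral 4·15=60, T→Pell 5·22=110. Service 457; fixed 206; total 663.

Total cost: 663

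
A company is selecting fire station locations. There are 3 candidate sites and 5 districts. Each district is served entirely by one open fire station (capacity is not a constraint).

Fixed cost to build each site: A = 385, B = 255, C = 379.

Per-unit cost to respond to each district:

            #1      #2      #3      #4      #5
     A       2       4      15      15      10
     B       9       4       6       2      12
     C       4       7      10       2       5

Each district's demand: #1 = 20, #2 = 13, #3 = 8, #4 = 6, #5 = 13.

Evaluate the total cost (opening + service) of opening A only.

Each district is assigned to its cheapest site among the open ones.
{A}: #1→A 2·20=40, #2→A 4·13=52, #3→A 15·8=120, #4→A 15·6=90, #5→A 10·13=130. Service 432; fixed 385; total 817.

Total cost: 817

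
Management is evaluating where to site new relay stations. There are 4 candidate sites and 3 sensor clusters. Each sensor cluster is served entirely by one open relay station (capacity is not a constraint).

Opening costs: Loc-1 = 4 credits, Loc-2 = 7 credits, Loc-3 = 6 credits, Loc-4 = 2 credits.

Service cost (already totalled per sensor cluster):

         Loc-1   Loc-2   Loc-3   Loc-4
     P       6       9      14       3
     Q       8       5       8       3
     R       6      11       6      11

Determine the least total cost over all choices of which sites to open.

Minimum total cost: 18

For any fixed open set, each sensor cluster goes to its cheapest open site; total = fixed + service.
{Loc-1, Loc-4}: P→Loc-4 3, Q→Loc-4 3, R→Loc-1 6. Service 12; fixed 6; total 18.
{Loc-4}: service 17 + fixed 2 = 19
{Loc-3, Loc-4}: service 12 + fixed 8 = 20
{Loc-1, Loc-2, Loc-3, Loc-4}: P→Loc-4 3, Q→Loc-4 3, R→Loc-1 6. Service 12; fixed 19; total 31.
No other subset beats 18.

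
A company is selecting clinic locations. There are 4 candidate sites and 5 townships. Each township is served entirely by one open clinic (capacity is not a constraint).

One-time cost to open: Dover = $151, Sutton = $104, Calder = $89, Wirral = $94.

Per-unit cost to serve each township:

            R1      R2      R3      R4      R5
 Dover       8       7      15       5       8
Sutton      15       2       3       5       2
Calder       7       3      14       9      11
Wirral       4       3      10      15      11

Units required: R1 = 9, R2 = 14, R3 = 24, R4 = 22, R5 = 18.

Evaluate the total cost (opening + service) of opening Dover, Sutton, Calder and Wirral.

Total cost: 720

Each township is assigned to its cheapest site among the open ones.
{Dover, Sutton, Calder, Wirral}: R1→Wirral 4·9=36, R2→Sutton 2·14=28, R3→Sutton 3·24=72, R4→Dover 5·22=110, R5→Sutton 2·18=36. Service 282; fixed 438; total 720.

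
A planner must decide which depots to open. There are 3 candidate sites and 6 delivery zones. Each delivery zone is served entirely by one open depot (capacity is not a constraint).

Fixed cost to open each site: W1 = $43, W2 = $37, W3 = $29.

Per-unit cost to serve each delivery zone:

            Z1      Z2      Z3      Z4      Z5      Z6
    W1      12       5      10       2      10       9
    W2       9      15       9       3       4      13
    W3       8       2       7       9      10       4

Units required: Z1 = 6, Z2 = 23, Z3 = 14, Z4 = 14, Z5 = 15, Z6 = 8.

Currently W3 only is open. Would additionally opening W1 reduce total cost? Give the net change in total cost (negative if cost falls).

Current service cost with {W3}: 500.
Adding W1: each delivery zone re-picks its cheapest; new service cost 402, saving 98.
Extra fixed cost: 43. Net change = 43 − 98 = -55.
(Totals: 529 → 474.)

Yes — net change −55 (cost falls by 55).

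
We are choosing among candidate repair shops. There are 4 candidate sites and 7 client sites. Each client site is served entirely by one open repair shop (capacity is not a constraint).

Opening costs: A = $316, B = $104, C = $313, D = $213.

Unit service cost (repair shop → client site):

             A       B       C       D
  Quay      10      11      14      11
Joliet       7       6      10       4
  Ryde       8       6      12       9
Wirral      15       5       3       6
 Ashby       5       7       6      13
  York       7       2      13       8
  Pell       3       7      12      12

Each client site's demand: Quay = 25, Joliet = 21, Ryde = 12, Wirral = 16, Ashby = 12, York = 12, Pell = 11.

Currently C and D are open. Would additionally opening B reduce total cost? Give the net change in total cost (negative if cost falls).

Yes — net change −59 (cost falls by 59).

Current service cost with {C, D}: 815.
Adding B: each client site re-picks its cheapest; new service cost 652, saving 163.
Extra fixed cost: 104. Net change = 104 − 163 = -59.
(Totals: 1341 → 1282.)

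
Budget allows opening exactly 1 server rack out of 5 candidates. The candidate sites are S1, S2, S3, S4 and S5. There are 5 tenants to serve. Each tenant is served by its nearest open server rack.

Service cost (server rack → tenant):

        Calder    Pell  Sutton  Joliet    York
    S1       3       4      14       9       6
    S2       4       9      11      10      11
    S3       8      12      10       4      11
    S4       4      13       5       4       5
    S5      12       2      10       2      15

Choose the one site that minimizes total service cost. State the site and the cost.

Choose S4 only; total service cost 31.

With exactly 1 open, each tenant uses its cheapest among the chosen.
{S4}: Calder→S4 4, Pell→S4 13, Sutton→S4 5, Joliet→S4 4, York→S4 5. Service cost 31.
{S1}: service cost 36
{S5}: service cost 41
Among all 5 size-1 choices, {S4} is lowest.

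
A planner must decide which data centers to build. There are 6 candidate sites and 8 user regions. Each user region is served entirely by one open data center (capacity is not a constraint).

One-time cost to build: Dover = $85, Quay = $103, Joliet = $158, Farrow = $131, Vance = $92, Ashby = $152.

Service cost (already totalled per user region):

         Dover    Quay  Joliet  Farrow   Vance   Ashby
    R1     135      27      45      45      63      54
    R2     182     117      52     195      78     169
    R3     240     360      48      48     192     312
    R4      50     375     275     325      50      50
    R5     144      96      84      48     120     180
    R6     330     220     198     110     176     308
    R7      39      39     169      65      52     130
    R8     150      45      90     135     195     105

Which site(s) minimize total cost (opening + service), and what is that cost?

Open Quay, Farrow and Vance; minimum total cost 771.

For any fixed open set, each user region goes to its cheapest open site; total = fixed + service.
{Quay, Farrow, Vance}: R1→Quay 27, R2→Vance 78, R3→Farrow 48, R4→Vance 50, R5→Farrow 48, R6→Farrow 110, R7→Quay 39, R8→Quay 45. Service 445; fixed 326; total 771.
{Farrow, Vance}: service 566 + fixed 223 = 789
{Dover, Quay, Farrow}: service 484 + fixed 319 = 803
{Dover, Quay, Joliet, Farrow, Vance, Ashby}: service 419 + fixed 721 = 1140
No other subset beats 771.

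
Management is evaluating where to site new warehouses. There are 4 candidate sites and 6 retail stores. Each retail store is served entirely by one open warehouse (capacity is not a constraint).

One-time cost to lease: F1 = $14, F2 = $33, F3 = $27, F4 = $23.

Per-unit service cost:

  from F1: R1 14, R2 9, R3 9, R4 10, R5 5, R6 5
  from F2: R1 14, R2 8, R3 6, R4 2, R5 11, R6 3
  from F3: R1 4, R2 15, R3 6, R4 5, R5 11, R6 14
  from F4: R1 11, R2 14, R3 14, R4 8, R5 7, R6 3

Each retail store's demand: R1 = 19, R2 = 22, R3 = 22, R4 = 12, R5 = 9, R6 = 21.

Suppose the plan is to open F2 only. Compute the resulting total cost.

Total cost: 793

Each retail store is assigned to its cheapest site among the open ones.
{F2}: R1→F2 14·19=266, R2→F2 8·22=176, R3→F2 6·22=132, R4→F2 2·12=24, R5→F2 11·9=99, R6→F2 3·21=63. Service 760; fixed 33; total 793.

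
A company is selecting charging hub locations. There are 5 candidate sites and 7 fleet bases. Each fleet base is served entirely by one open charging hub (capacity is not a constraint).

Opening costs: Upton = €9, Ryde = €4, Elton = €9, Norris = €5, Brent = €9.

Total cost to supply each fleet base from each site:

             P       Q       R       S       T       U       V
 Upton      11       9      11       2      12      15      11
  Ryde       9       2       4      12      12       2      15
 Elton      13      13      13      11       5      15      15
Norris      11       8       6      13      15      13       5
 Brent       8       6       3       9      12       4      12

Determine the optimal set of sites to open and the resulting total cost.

For any fixed open set, each fleet base goes to its cheapest open site; total = fixed + service.
{Upton, Ryde, Norris}: P→Ryde 9, Q→Ryde 2, R→Ryde 4, S→Upton 2, T→Upton 12, U→Ryde 2, V→Norris 5. Service 36; fixed 18; total 54.
{Upton, Ryde}: service 42 + fixed 13 = 55
{Ryde, Norris}: P→Ryde 9, Q→Ryde 2, R→Ryde 4, S→Ryde 12, T→Ryde 12, U→Ryde 2, V→Norris 5. Service 46; fixed 9; total 55.
{Upton, Ryde, Elton, Norris, Brent}: P→Brent 8, Q→Ryde 2, R→Brent 3, S→Upton 2, T→Elton 5, U→Ryde 2, V→Norris 5. Service 27; fixed 36; total 63.
No other subset beats 54.

Open Upton, Ryde and Norris; minimum total cost 54.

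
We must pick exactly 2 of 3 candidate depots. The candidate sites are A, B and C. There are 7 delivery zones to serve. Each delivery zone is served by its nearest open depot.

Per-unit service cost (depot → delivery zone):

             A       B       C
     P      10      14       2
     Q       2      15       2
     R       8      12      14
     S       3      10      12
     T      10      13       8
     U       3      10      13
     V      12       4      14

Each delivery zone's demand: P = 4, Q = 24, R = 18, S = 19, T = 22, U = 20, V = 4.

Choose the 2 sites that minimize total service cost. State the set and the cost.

Choose A and C; total service cost 541.

With exactly 2 open, each delivery zone uses its cheapest among the chosen.
{A, C}: P→C 2·4=8, Q→A 2·24=48, R→A 8·18=144, S→A 3·19=57, T→C 8·22=176, U→A 3·20=60, V→A 12·4=48. Service cost 541.
{A, B}: service cost 585
{B, C}: service cost 854
Among all 3 size-2 choices, {A, C} is lowest.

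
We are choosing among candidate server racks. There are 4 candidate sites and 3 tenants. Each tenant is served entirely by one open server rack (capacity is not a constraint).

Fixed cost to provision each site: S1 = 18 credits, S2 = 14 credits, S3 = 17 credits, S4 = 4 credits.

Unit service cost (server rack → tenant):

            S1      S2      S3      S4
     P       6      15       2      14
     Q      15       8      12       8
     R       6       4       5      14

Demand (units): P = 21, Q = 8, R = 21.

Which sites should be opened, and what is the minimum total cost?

Open S2 and S3; minimum total cost 221.

For any fixed open set, each tenant goes to its cheapest open site; total = fixed + service.
{S2, S3}: P→S3 2·21=42, Q→S2 8·8=64, R→S2 4·21=84. Service 190; fixed 31; total 221.
{S2, S3, S4}: service 190 + fixed 35 = 225
{S3, S4}: service 211 + fixed 21 = 232
{S1, S2, S3, S4}: P→S3 2·21=42, Q→S2 8·8=64, R→S2 4·21=84. Service 190; fixed 53; total 243.
No other subset beats 221.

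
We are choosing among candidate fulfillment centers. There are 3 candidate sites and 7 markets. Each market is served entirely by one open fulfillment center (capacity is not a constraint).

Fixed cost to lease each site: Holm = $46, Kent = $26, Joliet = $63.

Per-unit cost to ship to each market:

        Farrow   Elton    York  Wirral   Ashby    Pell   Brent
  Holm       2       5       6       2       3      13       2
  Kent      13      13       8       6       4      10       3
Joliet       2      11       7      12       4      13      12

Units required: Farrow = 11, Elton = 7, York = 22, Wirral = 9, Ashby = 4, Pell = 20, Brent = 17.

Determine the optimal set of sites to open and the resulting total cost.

Open Holm and Kent; minimum total cost 525.

For any fixed open set, each market goes to its cheapest open site; total = fixed + service.
{Holm, Kent}: Farrow→Holm 2·11=22, Elton→Holm 5·7=35, York→Holm 6·22=132, Wirral→Holm 2·9=18, Ashby→Holm 3·4=12, Pell→Kent 10·20=200, Brent→Holm 2·17=34. Service 453; fixed 72; total 525.
{Holm}: service 513 + fixed 46 = 559
{Holm, Kent, Joliet}: service 453 + fixed 135 = 588
{Kent}: Farrow→Kent 13·11=143, Elton→Kent 13·7=91, York→Kent 8·22=176, Wirral→Kent 6·9=54, Ashby→Kent 4·4=16, Pell→Kent 10·20=200, Brent→Kent 3·17=51. Service 731; fixed 26; total 757.
(All 7 nonempty subsets were checked; Holm and Kent is lowest.)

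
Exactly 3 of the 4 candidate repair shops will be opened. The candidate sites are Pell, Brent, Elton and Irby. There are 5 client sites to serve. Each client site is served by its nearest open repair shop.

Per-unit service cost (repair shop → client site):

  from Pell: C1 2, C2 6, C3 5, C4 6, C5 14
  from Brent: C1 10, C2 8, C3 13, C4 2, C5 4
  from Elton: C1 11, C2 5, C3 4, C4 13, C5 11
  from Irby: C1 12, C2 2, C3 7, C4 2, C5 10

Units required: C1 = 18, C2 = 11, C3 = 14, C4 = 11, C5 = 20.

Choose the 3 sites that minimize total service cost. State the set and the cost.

Choose Pell, Brent and Irby; total service cost 230.

With exactly 3 open, each client site uses its cheapest among the chosen.
{Pell, Brent, Irby}: C1→Pell 2·18=36, C2→Irby 2·11=22, C3→Pell 5·14=70, C4→Brent 2·11=22, C5→Brent 4·20=80. Service cost 230.
{Pell, Brent, Elton}: service cost 249
{Pell, Elton, Irby}: service cost 336
Among all 4 size-3 choices, {Pell, Brent, Irby} is lowest.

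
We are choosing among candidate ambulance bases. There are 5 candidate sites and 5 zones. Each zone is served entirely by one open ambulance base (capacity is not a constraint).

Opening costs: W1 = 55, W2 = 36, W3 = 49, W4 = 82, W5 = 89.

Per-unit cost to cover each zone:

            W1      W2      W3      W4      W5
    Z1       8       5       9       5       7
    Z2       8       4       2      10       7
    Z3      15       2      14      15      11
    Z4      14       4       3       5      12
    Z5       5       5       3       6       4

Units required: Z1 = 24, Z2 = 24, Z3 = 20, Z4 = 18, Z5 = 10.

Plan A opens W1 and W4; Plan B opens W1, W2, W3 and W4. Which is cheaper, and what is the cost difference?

Plan A: {W1, W4}: Z1→W4 5·24=120, Z2→W1 8·24=192, Z3→W1 15·20=300, Z4→W4 5·18=90, Z5→W1 5·10=50. Service 752; fixed 137; total 889.
Plan B: {W1, W2, W3, W4}: Z1→W2 5·24=120, Z2→W3 2·24=48, Z3→W2 2·20=40, Z4→W3 3·18=54, Z5→W3 3·10=30. Service 292; fixed 222; total 514.
Difference: |889 − 514| = 375.

Plan B is cheaper by 375.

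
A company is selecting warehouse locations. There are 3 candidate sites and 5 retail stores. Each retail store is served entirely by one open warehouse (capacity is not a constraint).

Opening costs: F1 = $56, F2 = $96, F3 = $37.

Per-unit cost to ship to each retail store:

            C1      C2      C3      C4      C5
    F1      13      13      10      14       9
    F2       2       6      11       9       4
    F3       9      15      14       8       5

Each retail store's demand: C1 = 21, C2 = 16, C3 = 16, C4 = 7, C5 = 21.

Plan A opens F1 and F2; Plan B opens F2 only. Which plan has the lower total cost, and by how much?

Plan A: {F1, F2}: C1→F2 2·21=42, C2→F2 6·16=96, C3→F1 10·16=160, C4→F2 9·7=63, C5→F2 4·21=84. Service 445; fixed 152; total 597.
Plan B: {F2}: C1→F2 2·21=42, C2→F2 6·16=96, C3→F2 11·16=176, C4→F2 9·7=63, C5→F2 4·21=84. Service 461; fixed 96; total 557.
Difference: |597 − 557| = 40.

Plan B is cheaper by 40.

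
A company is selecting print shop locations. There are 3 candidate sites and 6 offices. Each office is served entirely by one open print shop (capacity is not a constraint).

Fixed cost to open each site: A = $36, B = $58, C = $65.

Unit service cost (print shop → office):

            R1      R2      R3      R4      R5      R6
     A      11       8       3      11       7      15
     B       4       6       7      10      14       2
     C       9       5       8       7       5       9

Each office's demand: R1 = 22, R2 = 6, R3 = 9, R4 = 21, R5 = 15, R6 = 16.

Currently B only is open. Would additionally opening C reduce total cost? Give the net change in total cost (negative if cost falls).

Current service cost with {B}: 639.
Adding C: each office re-picks its cheapest; new service cost 435, saving 204.
Extra fixed cost: 65. Net change = 65 − 204 = -139.
(Totals: 697 → 558.)

Yes — net change −139 (cost falls by 139).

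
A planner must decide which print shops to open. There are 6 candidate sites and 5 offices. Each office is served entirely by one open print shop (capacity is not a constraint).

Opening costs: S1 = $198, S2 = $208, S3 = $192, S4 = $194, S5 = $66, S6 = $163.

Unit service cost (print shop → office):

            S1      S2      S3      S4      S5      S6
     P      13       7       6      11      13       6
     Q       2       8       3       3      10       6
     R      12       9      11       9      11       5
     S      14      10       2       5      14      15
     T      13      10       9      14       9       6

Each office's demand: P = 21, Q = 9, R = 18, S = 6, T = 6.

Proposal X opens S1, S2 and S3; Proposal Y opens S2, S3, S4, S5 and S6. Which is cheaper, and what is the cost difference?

Proposal X is cheaper by 144.

Proposal X: {S1, S2, S3}: P→S3 6·21=126, Q→S1 2·9=18, R→S2 9·18=162, S→S3 2·6=12, T→S3 9·6=54. Service 372; fixed 598; total 970.
Proposal Y: {S2, S3, S4, S5, S6}: P→S3 6·21=126, Q→S3 3·9=27, R→S6 5·18=90, S→S3 2·6=12, T→S6 6·6=36. Service 291; fixed 823; total 1114.
Difference: |970 − 1114| = 144.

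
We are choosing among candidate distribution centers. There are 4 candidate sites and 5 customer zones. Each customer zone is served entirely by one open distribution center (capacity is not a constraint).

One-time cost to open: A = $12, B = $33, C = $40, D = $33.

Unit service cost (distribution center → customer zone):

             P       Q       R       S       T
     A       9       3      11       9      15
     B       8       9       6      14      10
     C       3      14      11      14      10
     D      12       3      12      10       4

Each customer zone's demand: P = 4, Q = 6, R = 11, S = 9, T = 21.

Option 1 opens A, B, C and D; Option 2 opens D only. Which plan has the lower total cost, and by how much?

Option 1: {A, B, C, D}: P→C 3·4=12, Q→A 3·6=18, R→B 6·11=66, S→A 9·9=81, T→D 4·21=84. Service 261; fixed 118; total 379.
Option 2: {D}: P→D 12·4=48, Q→D 3·6=18, R→D 12·11=132, S→D 10·9=90, T→D 4·21=84. Service 372; fixed 33; total 405.
Difference: |379 − 405| = 26.

Option 1 is cheaper by 26.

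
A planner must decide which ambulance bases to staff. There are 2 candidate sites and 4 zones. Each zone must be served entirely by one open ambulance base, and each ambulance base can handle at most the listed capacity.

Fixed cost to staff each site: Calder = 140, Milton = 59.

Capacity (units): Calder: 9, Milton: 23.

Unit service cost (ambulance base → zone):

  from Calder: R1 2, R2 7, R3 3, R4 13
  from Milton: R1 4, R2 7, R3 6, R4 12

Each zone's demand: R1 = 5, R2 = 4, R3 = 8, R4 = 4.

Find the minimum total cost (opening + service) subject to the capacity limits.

Minimum total cost: 203

Open {Milton}: R1→Milton 4·5=20, R2→Milton 7·4=28, R3→Milton 6·8=48, R4→Milton 12·4=48.
Loads: Milton carries 21/23. Service 144; fixed 59; total 203.
Next best feasible plan costs 319.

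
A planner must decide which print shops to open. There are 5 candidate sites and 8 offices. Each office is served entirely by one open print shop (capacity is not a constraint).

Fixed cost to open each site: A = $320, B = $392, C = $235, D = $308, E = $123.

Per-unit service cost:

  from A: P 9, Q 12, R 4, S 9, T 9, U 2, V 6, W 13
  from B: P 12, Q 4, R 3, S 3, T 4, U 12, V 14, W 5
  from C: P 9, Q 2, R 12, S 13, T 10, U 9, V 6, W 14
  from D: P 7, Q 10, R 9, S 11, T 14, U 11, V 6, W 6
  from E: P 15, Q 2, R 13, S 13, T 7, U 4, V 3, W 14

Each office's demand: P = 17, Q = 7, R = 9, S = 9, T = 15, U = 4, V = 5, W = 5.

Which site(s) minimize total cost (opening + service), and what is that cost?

For any fixed open set, each office goes to its cheapest open site; total = fixed + service.
{E}: P→E 15·17=255, Q→E 2·7=14, R→E 13·9=117, S→E 13·9=117, T→E 7·15=105, U→E 4·4=16, V→E 3·5=15, W→E 14·5=70. Service 709; fixed 123; total 832.
{B}: P→B 12·17=204, Q→B 4·7=28, R→B 3·9=27, S→B 3·9=27, T→B 4·15=60, U→B 12·4=48, V→B 14·5=70, W→B 5·5=25. Service 489; fixed 392; total 881.
{B, E}: service 388 + fixed 515 = 903
{A, B, C, D, E}: service 295 + fixed 1378 = 1673
No other subset beats 832.

Open E only; minimum total cost 832.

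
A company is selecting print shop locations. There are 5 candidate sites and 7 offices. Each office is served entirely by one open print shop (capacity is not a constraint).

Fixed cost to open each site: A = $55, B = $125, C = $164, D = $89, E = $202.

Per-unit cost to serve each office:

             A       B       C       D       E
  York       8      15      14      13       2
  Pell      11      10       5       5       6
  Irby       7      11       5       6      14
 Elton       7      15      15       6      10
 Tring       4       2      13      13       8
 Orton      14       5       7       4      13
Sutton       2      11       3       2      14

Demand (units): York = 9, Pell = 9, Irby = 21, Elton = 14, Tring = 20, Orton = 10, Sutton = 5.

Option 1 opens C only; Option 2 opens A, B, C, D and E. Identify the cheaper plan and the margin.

Option 1: {C}: York→C 14·9=126, Pell→C 5·9=45, Irby→C 5·21=105, Elton→C 15·14=210, Tring→C 13·20=260, Orton→C 7·10=70, Sutton→C 3·5=15. Service 831; fixed 164; total 995.
Option 2: {A, B, C, D, E}: York→E 2·9=18, Pell→C 5·9=45, Irby→C 5·21=105, Elton→D 6·14=84, Tring→B 2·20=40, Orton→D 4·10=40, Sutton→A 2·5=10. Service 342; fixed 635; total 977.
Difference: |995 − 977| = 18.

Option 2 is cheaper by 18.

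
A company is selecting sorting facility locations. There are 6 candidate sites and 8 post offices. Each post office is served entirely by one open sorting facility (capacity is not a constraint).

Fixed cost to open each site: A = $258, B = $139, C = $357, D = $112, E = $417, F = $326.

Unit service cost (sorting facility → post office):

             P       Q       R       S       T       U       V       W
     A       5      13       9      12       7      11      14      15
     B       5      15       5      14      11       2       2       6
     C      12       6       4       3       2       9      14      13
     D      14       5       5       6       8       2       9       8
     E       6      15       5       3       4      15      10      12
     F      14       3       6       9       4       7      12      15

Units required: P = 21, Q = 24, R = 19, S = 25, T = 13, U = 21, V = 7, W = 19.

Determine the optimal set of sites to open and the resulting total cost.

For any fixed open set, each post office goes to its cheapest open site; total = fixed + service.
{B, D}: P→B 5·21=105, Q→D 5·24=120, R→B 5·19=95, S→D 6·25=150, T→D 8·13=104, U→B 2·21=42, V→B 2·7=14, W→B 6·19=114. Service 744; fixed 251; total 995.
{B, C}: P→B 5·21=105, Q→C 6·24=144, R→C 4·19=76, S→C 3·25=75, T→C 2·13=26, U→B 2·21=42, V→B 2·7=14, W→B 6·19=114. Service 596; fixed 496; total 1092.
{D}: service 1020 + fixed 112 = 1132
{A, B, C, D, E, F}: service 524 + fixed 1609 = 2133
No other subset beats 995.

Open B and D; minimum total cost 995.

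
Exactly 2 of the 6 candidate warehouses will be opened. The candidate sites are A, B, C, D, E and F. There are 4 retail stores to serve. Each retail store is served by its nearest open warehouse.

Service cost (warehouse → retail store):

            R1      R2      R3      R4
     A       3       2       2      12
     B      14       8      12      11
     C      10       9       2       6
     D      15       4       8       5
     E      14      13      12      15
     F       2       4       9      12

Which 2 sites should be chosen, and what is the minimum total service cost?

Choose A and D; total service cost 12.

With exactly 2 open, each retail store uses its cheapest among the chosen.
{A, D}: R1→A 3, R2→A 2, R3→A 2, R4→D 5. Service cost 12.
{A, C}: service cost 13
{C, F}: service cost 14
Among all 15 size-2 choices, {A, D} is lowest.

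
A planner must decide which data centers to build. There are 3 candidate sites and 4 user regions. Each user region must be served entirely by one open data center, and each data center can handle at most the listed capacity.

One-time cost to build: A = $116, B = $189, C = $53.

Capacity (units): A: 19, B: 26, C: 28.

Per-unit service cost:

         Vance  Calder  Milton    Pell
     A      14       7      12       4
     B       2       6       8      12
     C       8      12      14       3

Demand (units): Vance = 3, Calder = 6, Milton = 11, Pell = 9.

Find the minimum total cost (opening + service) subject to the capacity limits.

Open {A, C}: Vance→C 8·3=24, Calder→A 7·6=42, Milton→A 12·11=132, Pell→C 3·9=27.
Loads: A carries 17/19, C carries 12/28. Service 225; fixed 169; total 394.
Next best feasible plan costs 399.

Minimum total cost: 394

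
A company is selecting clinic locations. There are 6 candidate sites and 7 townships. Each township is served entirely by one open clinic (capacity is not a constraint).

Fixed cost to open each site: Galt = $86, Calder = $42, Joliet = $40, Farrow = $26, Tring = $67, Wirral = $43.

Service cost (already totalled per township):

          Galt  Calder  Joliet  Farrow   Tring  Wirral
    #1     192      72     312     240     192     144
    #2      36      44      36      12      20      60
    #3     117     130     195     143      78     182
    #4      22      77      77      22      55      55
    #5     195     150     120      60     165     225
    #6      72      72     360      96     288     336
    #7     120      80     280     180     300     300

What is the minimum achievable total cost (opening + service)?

For any fixed open set, each township goes to its cheapest open site; total = fixed + service.
{Calder, Farrow}: #1→Calder 72, #2→Farrow 12, #3→Calder 130, #4→Farrow 22, #5→Farrow 60, #6→Calder 72, #7→Calder 80. Service 448; fixed 68; total 516.
{Calder, Farrow, Tring}: #1→Calder 72, #2→Farrow 12, #3→Tring 78, #4→Farrow 22, #5→Farrow 60, #6→Calder 72, #7→Calder 80. Service 396; fixed 135; total 531.
{Calder, Joliet, Farrow}: #1→Calder 72, #2→Farrow 12, #3→Calder 130, #4→Farrow 22, #5→Farrow 60, #6→Calder 72, #7→Calder 80. Service 448; fixed 108; total 556.
{Galt, Calder, Joliet, Farrow, Tring, Wirral}: #1→Calder 72, #2→Farrow 12, #3→Tring 78, #4→Galt 22, #5→Farrow 60, #6→Galt 72, #7→Calder 80. Service 396; fixed 304; total 700.
No other subset beats 516.

Minimum total cost: 516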